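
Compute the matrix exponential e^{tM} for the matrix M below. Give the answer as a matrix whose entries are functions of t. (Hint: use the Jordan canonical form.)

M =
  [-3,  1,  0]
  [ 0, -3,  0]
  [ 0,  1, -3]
e^{tM} =
  [exp(-3*t), t*exp(-3*t), 0]
  [0, exp(-3*t), 0]
  [0, t*exp(-3*t), exp(-3*t)]

Strategy: write M = P · J · P⁻¹ where J is a Jordan canonical form, so e^{tM} = P · e^{tJ} · P⁻¹, and e^{tJ} can be computed block-by-block.

M has Jordan form
J =
  [-3,  1,  0]
  [ 0, -3,  0]
  [ 0,  0, -3]
(up to reordering of blocks).

Per-block formulas:
  For a 1×1 block at λ = -3: exp(t · [-3]) = [e^(-3t)].
  For a 2×2 Jordan block J_2(-3): exp(t · J_2(-3)) = e^(-3t)·(I + t·N), where N is the 2×2 nilpotent shift.

After assembling e^{tJ} and conjugating by P, we get:

e^{tM} =
  [exp(-3*t), t*exp(-3*t), 0]
  [0, exp(-3*t), 0]
  [0, t*exp(-3*t), exp(-3*t)]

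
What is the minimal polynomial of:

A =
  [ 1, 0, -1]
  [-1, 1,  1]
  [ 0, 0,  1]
x^3 - 3*x^2 + 3*x - 1

The characteristic polynomial is χ_A(x) = (x - 1)^3, so the eigenvalues are known. The minimal polynomial is
  m_A(x) = Π_λ (x − λ)^{k_λ}
where k_λ is the size of the *largest* Jordan block for λ (equivalently, the smallest k with (A − λI)^k v = 0 for every generalised eigenvector v of λ).

  λ = 1: largest Jordan block has size 3, contributing (x − 1)^3

So m_A(x) = (x - 1)^3 = x^3 - 3*x^2 + 3*x - 1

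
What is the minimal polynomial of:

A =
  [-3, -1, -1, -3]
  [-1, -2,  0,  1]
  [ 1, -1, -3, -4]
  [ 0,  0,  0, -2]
x^4 + 10*x^3 + 37*x^2 + 60*x + 36

The characteristic polynomial is χ_A(x) = (x + 2)^2*(x + 3)^2, so the eigenvalues are known. The minimal polynomial is
  m_A(x) = Π_λ (x − λ)^{k_λ}
where k_λ is the size of the *largest* Jordan block for λ (equivalently, the smallest k with (A − λI)^k v = 0 for every generalised eigenvector v of λ).

  λ = -3: largest Jordan block has size 2, contributing (x + 3)^2
  λ = -2: largest Jordan block has size 2, contributing (x + 2)^2

So m_A(x) = (x + 2)^2*(x + 3)^2 = x^4 + 10*x^3 + 37*x^2 + 60*x + 36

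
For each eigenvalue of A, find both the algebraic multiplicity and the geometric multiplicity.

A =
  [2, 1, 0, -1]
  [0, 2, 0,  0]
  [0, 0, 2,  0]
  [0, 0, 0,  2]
λ = 2: alg = 4, geom = 3

Step 1 — factor the characteristic polynomial to read off the algebraic multiplicities:
  χ_A(x) = (x - 2)^4

Step 2 — compute geometric multiplicities via the rank-nullity identity g(λ) = n − rank(A − λI):
  rank(A − (2)·I) = 1, so dim ker(A − (2)·I) = n − 1 = 3

Summary:
  λ = 2: algebraic multiplicity = 4, geometric multiplicity = 3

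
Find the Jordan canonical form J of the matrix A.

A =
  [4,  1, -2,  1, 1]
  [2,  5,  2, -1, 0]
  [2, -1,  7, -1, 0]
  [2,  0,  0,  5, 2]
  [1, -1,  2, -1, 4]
J_3(5) ⊕ J_2(5)

The characteristic polynomial is
  det(x·I − A) = x^5 - 25*x^4 + 250*x^3 - 1250*x^2 + 3125*x - 3125 = (x - 5)^5

Eigenvalues and multiplicities (the geometric multiplicity of λ is n − rank(A − λI), which equals the number of Jordan blocks for λ):
  λ = 5: algebraic multiplicity = 5, geometric multiplicity = 2

Determining the block sizes for each eigenvalue:
  λ = 5: with am = 5 and gm = 2, the partition is not yet determined (e.g. several partitions of 5 into 2 parts exist). Let N = A − (5)·I. Computing rank(N^1) = 3, rank(N^2) = 1, rank(N^3) = 0; the number of blocks of size ≥ j is rank(N^{j−1}) − rank(N^j), giving [2, 2, 1]. So we have 1 block(s) of size 3, 1 block(s) of size 2 → block sizes [3, 2]

Assembling the blocks gives a Jordan form
J =
  [5, 1, 0, 0, 0]
  [0, 5, 1, 0, 0]
  [0, 0, 5, 0, 0]
  [0, 0, 0, 5, 1]
  [0, 0, 0, 0, 5]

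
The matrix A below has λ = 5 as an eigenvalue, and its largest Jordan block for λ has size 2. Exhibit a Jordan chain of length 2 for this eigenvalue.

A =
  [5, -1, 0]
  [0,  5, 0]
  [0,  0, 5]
A Jordan chain for λ = 5 of length 2:
v_1 = (-1, 0, 0)ᵀ
v_2 = (0, 1, 0)ᵀ

Let N = A − (5)·I. We want v_2 with N^2 v_2 = 0 but N^1 v_2 ≠ 0; then v_{j-1} := N · v_j for j = 2, …, 2.

Pick v_2 = (0, 1, 0)ᵀ.
Then v_1 = N · v_2 = (-1, 0, 0)ᵀ.

Sanity check: (A − (5)·I) v_1 = (0, 0, 0)ᵀ = 0. ✓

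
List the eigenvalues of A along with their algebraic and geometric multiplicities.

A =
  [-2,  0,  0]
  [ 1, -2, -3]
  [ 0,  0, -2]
λ = -2: alg = 3, geom = 2

Step 1 — factor the characteristic polynomial to read off the algebraic multiplicities:
  χ_A(x) = (x + 2)^3

Step 2 — compute geometric multiplicities via the rank-nullity identity g(λ) = n − rank(A − λI):
  rank(A − (-2)·I) = 1, so dim ker(A − (-2)·I) = n − 1 = 2

Summary:
  λ = -2: algebraic multiplicity = 3, geometric multiplicity = 2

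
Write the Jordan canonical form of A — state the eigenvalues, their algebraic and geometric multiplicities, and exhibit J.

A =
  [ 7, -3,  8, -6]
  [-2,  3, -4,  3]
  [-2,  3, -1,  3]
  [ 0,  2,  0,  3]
J_3(3) ⊕ J_1(3)

The characteristic polynomial is
  det(x·I − A) = x^4 - 12*x^3 + 54*x^2 - 108*x + 81 = (x - 3)^4

Eigenvalues and multiplicities (the geometric multiplicity of λ is n − rank(A − λI), which equals the number of Jordan blocks for λ):
  λ = 3: algebraic multiplicity = 4, geometric multiplicity = 2

Determining the block sizes for each eigenvalue:
  λ = 3: with am = 4 and gm = 2, the partition is not yet determined (e.g. several partitions of 4 into 2 parts exist). Let N = A − (3)·I. Computing rank(N^1) = 2, rank(N^2) = 1, rank(N^3) = 0; the number of blocks of size ≥ j is rank(N^{j−1}) − rank(N^j), giving [2, 1, 1]. So we have 1 block(s) of size 3, 1 block(s) of size 1 → block sizes [3, 1]

Assembling the blocks gives a Jordan form
J =
  [3, 1, 0, 0]
  [0, 3, 1, 0]
  [0, 0, 3, 0]
  [0, 0, 0, 3]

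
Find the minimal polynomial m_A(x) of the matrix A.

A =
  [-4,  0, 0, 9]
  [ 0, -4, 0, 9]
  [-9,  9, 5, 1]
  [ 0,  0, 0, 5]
x^3 - 6*x^2 - 15*x + 100

The characteristic polynomial is χ_A(x) = (x - 5)^2*(x + 4)^2, so the eigenvalues are known. The minimal polynomial is
  m_A(x) = Π_λ (x − λ)^{k_λ}
where k_λ is the size of the *largest* Jordan block for λ (equivalently, the smallest k with (A − λI)^k v = 0 for every generalised eigenvector v of λ).

  λ = -4: largest Jordan block has size 1, contributing (x + 4)
  λ = 5: largest Jordan block has size 2, contributing (x − 5)^2

So m_A(x) = (x - 5)^2*(x + 4) = x^3 - 6*x^2 - 15*x + 100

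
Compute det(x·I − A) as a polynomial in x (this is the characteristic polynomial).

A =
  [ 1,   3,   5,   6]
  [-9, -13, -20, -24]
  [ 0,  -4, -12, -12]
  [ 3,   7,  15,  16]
x^4 + 8*x^3 + 24*x^2 + 32*x + 16

Expanding det(x·I − A) (e.g. by cofactor expansion or by noting that A is similar to its Jordan form J, which has the same characteristic polynomial as A) gives
  χ_A(x) = x^4 + 8*x^3 + 24*x^2 + 32*x + 16
which factors as (x + 2)^4. The eigenvalues (with algebraic multiplicities) are λ = -2 with multiplicity 4.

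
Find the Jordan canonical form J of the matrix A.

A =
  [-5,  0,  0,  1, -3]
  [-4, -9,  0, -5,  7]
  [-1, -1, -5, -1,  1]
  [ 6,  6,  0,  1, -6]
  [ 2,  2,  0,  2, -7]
J_2(-5) ⊕ J_2(-5) ⊕ J_1(-5)

The characteristic polynomial is
  det(x·I − A) = x^5 + 25*x^4 + 250*x^3 + 1250*x^2 + 3125*x + 3125 = (x + 5)^5

Eigenvalues and multiplicities (the geometric multiplicity of λ is n − rank(A − λI), which equals the number of Jordan blocks for λ):
  λ = -5: algebraic multiplicity = 5, geometric multiplicity = 3

Determining the block sizes for each eigenvalue:
  λ = -5: with am = 5 and gm = 3, the partition is not yet determined (e.g. several partitions of 5 into 3 parts exist). Let N = A − (-5)·I. Computing rank(N^1) = 2, rank(N^2) = 0; the number of blocks of size ≥ j is rank(N^{j−1}) − rank(N^j), giving [3, 2]. So we have 2 block(s) of size 2, 1 block(s) of size 1 → block sizes [2, 2, 1]

Assembling the blocks gives a Jordan form
J =
  [-5,  1,  0,  0,  0]
  [ 0, -5,  0,  0,  0]
  [ 0,  0, -5,  1,  0]
  [ 0,  0,  0, -5,  0]
  [ 0,  0,  0,  0, -5]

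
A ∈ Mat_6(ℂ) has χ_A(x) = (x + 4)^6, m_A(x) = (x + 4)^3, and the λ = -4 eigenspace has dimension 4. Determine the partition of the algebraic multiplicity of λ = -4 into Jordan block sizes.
Block sizes for λ = -4: [3, 1, 1, 1]

Step 1 — from the characteristic polynomial, algebraic multiplicity of λ = -4 is 6. From dim ker(A − (-4)·I) = 4, there are exactly 4 Jordan blocks for λ = -4.
Step 2 — from the minimal polynomial, the factor (x + 4)^3 tells us the largest block for λ = -4 has size 3.
Step 3 — with total size 6, 4 blocks, and largest block 3, the block sizes (in nonincreasing order) are [3, 1, 1, 1].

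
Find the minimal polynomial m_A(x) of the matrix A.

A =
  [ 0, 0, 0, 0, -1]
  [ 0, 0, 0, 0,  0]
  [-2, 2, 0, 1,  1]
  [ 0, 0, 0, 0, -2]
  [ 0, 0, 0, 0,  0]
x^2

The characteristic polynomial is χ_A(x) = x^5, so the eigenvalues are known. The minimal polynomial is
  m_A(x) = Π_λ (x − λ)^{k_λ}
where k_λ is the size of the *largest* Jordan block for λ (equivalently, the smallest k with (A − λI)^k v = 0 for every generalised eigenvector v of λ).

  λ = 0: largest Jordan block has size 2, contributing (x − 0)^2

So m_A(x) = x^2 = x^2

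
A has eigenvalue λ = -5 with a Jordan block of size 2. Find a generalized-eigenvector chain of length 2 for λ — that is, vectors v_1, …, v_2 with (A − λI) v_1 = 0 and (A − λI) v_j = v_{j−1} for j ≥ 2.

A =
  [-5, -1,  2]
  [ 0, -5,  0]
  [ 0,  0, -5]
A Jordan chain for λ = -5 of length 2:
v_1 = (-1, 0, 0)ᵀ
v_2 = (0, 1, 0)ᵀ

Let N = A − (-5)·I. We want v_2 with N^2 v_2 = 0 but N^1 v_2 ≠ 0; then v_{j-1} := N · v_j for j = 2, …, 2.

Pick v_2 = (0, 1, 0)ᵀ.
Then v_1 = N · v_2 = (-1, 0, 0)ᵀ.

Sanity check: (A − (-5)·I) v_1 = (0, 0, 0)ᵀ = 0. ✓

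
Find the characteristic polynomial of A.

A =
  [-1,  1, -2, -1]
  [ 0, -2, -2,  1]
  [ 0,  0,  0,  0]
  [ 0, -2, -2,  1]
x^4 + 2*x^3 + x^2

Expanding det(x·I − A) (e.g. by cofactor expansion or by noting that A is similar to its Jordan form J, which has the same characteristic polynomial as A) gives
  χ_A(x) = x^4 + 2*x^3 + x^2
which factors as x^2*(x + 1)^2. The eigenvalues (with algebraic multiplicities) are λ = -1 with multiplicity 2, λ = 0 with multiplicity 2.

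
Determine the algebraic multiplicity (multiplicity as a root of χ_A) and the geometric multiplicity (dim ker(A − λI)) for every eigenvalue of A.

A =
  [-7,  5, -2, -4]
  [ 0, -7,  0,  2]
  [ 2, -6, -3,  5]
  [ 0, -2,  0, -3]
λ = -5: alg = 4, geom = 2

Step 1 — factor the characteristic polynomial to read off the algebraic multiplicities:
  χ_A(x) = (x + 5)^4

Step 2 — compute geometric multiplicities via the rank-nullity identity g(λ) = n − rank(A − λI):
  rank(A − (-5)·I) = 2, so dim ker(A − (-5)·I) = n − 2 = 2

Summary:
  λ = -5: algebraic multiplicity = 4, geometric multiplicity = 2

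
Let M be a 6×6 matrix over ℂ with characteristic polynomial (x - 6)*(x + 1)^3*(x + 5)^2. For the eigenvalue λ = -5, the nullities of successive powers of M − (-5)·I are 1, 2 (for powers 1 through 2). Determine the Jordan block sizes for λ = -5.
Block sizes for λ = -5: [2]

From the dimensions of kernels of powers, the number of Jordan blocks of size at least j is d_j − d_{j−1} where d_j = dim ker(N^j) (with d_0 = 0). Computing the differences gives [1, 1].
The number of blocks of size exactly k is (#blocks of size ≥ k) − (#blocks of size ≥ k + 1), so the partition is: 1 block(s) of size 2.
In nonincreasing order the block sizes are [2].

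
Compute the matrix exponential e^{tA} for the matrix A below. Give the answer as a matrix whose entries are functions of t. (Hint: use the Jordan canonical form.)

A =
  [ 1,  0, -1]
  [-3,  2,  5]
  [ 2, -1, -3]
e^{tA} =
  [-t^2/2 + t + 1, t^2/2, t^2 - t]
  [t^2/2 - 3*t, -t^2/2 + 2*t + 1, -t^2 + 5*t]
  [-t^2/2 + 2*t, t^2/2 - t, t^2 - 3*t + 1]

Strategy: write A = P · J · P⁻¹ where J is a Jordan canonical form, so e^{tA} = P · e^{tJ} · P⁻¹, and e^{tJ} can be computed block-by-block.

A has Jordan form
J =
  [0, 1, 0]
  [0, 0, 1]
  [0, 0, 0]
(up to reordering of blocks).

Per-block formulas:
  For a 3×3 Jordan block J_3(0): exp(t · J_3(0)) = e^(0t)·(I + t·N + (t^2/2)·N^2), where N is the 3×3 nilpotent shift.

After assembling e^{tJ} and conjugating by P, we get:

e^{tA} =
  [-t^2/2 + t + 1, t^2/2, t^2 - t]
  [t^2/2 - 3*t, -t^2/2 + 2*t + 1, -t^2 + 5*t]
  [-t^2/2 + 2*t, t^2/2 - t, t^2 - 3*t + 1]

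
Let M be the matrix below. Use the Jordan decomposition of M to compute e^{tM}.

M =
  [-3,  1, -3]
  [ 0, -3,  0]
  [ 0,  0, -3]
e^{tM} =
  [exp(-3*t), t*exp(-3*t), -3*t*exp(-3*t)]
  [0, exp(-3*t), 0]
  [0, 0, exp(-3*t)]

Strategy: write M = P · J · P⁻¹ where J is a Jordan canonical form, so e^{tM} = P · e^{tJ} · P⁻¹, and e^{tJ} can be computed block-by-block.

M has Jordan form
J =
  [-3,  1,  0]
  [ 0, -3,  0]
  [ 0,  0, -3]
(up to reordering of blocks).

Per-block formulas:
  For a 1×1 block at λ = -3: exp(t · [-3]) = [e^(-3t)].
  For a 2×2 Jordan block J_2(-3): exp(t · J_2(-3)) = e^(-3t)·(I + t·N), where N is the 2×2 nilpotent shift.

After assembling e^{tJ} and conjugating by P, we get:

e^{tM} =
  [exp(-3*t), t*exp(-3*t), -3*t*exp(-3*t)]
  [0, exp(-3*t), 0]
  [0, 0, exp(-3*t)]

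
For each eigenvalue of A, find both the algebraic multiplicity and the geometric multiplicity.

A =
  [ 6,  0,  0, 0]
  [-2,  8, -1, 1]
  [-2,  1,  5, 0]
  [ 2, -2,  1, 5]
λ = 6: alg = 4, geom = 2

Step 1 — factor the characteristic polynomial to read off the algebraic multiplicities:
  χ_A(x) = (x - 6)^4

Step 2 — compute geometric multiplicities via the rank-nullity identity g(λ) = n − rank(A − λI):
  rank(A − (6)·I) = 2, so dim ker(A − (6)·I) = n − 2 = 2

Summary:
  λ = 6: algebraic multiplicity = 4, geometric multiplicity = 2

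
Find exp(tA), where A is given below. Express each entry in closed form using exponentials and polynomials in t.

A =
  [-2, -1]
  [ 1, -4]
e^{tA} =
  [t*exp(-3*t) + exp(-3*t), -t*exp(-3*t)]
  [t*exp(-3*t), -t*exp(-3*t) + exp(-3*t)]

Strategy: write A = P · J · P⁻¹ where J is a Jordan canonical form, so e^{tA} = P · e^{tJ} · P⁻¹, and e^{tJ} can be computed block-by-block.

A has Jordan form
J =
  [-3,  1]
  [ 0, -3]
(up to reordering of blocks).

Per-block formulas:
  For a 2×2 Jordan block J_2(-3): exp(t · J_2(-3)) = e^(-3t)·(I + t·N), where N is the 2×2 nilpotent shift.

After assembling e^{tJ} and conjugating by P, we get:

e^{tA} =
  [t*exp(-3*t) + exp(-3*t), -t*exp(-3*t)]
  [t*exp(-3*t), -t*exp(-3*t) + exp(-3*t)]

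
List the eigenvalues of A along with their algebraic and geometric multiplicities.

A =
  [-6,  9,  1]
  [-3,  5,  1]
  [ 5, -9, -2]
λ = -1: alg = 3, geom = 1

Step 1 — factor the characteristic polynomial to read off the algebraic multiplicities:
  χ_A(x) = (x + 1)^3

Step 2 — compute geometric multiplicities via the rank-nullity identity g(λ) = n − rank(A − λI):
  rank(A − (-1)·I) = 2, so dim ker(A − (-1)·I) = n − 2 = 1

Summary:
  λ = -1: algebraic multiplicity = 3, geometric multiplicity = 1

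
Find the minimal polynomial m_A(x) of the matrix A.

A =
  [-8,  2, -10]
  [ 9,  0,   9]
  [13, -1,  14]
x^3 - 6*x^2 + 9*x

The characteristic polynomial is χ_A(x) = x*(x - 3)^2, so the eigenvalues are known. The minimal polynomial is
  m_A(x) = Π_λ (x − λ)^{k_λ}
where k_λ is the size of the *largest* Jordan block for λ (equivalently, the smallest k with (A − λI)^k v = 0 for every generalised eigenvector v of λ).

  λ = 0: largest Jordan block has size 1, contributing (x − 0)
  λ = 3: largest Jordan block has size 2, contributing (x − 3)^2

So m_A(x) = x*(x - 3)^2 = x^3 - 6*x^2 + 9*x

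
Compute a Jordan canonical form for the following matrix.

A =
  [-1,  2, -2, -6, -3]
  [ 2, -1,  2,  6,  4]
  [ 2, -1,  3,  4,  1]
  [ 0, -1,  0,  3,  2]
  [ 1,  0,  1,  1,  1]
J_3(1) ⊕ J_2(1)

The characteristic polynomial is
  det(x·I − A) = x^5 - 5*x^4 + 10*x^3 - 10*x^2 + 5*x - 1 = (x - 1)^5

Eigenvalues and multiplicities (the geometric multiplicity of λ is n − rank(A − λI), which equals the number of Jordan blocks for λ):
  λ = 1: algebraic multiplicity = 5, geometric multiplicity = 2

Determining the block sizes for each eigenvalue:
  λ = 1: with am = 5 and gm = 2, the partition is not yet determined (e.g. several partitions of 5 into 2 parts exist). Let N = A − (1)·I. Computing rank(N^1) = 3, rank(N^2) = 1, rank(N^3) = 0; the number of blocks of size ≥ j is rank(N^{j−1}) − rank(N^j), giving [2, 2, 1]. So we have 1 block(s) of size 3, 1 block(s) of size 2 → block sizes [3, 2]

Assembling the blocks gives a Jordan form
J =
  [1, 1, 0, 0, 0]
  [0, 1, 1, 0, 0]
  [0, 0, 1, 0, 0]
  [0, 0, 0, 1, 1]
  [0, 0, 0, 0, 1]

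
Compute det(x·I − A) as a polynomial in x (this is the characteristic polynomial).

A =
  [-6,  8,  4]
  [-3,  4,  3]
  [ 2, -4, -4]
x^3 + 6*x^2 + 12*x + 8

Expanding det(x·I − A) (e.g. by cofactor expansion or by noting that A is similar to its Jordan form J, which has the same characteristic polynomial as A) gives
  χ_A(x) = x^3 + 6*x^2 + 12*x + 8
which factors as (x + 2)^3. The eigenvalues (with algebraic multiplicities) are λ = -2 with multiplicity 3.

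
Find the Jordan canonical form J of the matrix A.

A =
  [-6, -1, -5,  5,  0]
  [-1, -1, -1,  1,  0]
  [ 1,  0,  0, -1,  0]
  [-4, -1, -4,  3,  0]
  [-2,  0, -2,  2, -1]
J_3(-1) ⊕ J_1(-1) ⊕ J_1(-1)

The characteristic polynomial is
  det(x·I − A) = x^5 + 5*x^4 + 10*x^3 + 10*x^2 + 5*x + 1 = (x + 1)^5

Eigenvalues and multiplicities (the geometric multiplicity of λ is n − rank(A − λI), which equals the number of Jordan blocks for λ):
  λ = -1: algebraic multiplicity = 5, geometric multiplicity = 3

Determining the block sizes for each eigenvalue:
  λ = -1: with am = 5 and gm = 3, the partition is not yet determined (e.g. several partitions of 5 into 3 parts exist). Let N = A − (-1)·I. Computing rank(N^1) = 2, rank(N^2) = 1, rank(N^3) = 0; the number of blocks of size ≥ j is rank(N^{j−1}) − rank(N^j), giving [3, 1, 1]. So we have 1 block(s) of size 3, 2 block(s) of size 1 → block sizes [3, 1, 1]

Assembling the blocks gives a Jordan form
J =
  [-1,  1,  0,  0,  0]
  [ 0, -1,  1,  0,  0]
  [ 0,  0, -1,  0,  0]
  [ 0,  0,  0, -1,  0]
  [ 0,  0,  0,  0, -1]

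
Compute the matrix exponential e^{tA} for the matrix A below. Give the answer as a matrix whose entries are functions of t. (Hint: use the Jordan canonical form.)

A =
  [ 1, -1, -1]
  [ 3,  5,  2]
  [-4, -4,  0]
e^{tA} =
  [t^2*exp(2*t) - t*exp(2*t) + exp(2*t), t^2*exp(2*t) - t*exp(2*t), t^2*exp(2*t)/2 - t*exp(2*t)]
  [-t^2*exp(2*t) + 3*t*exp(2*t), -t^2*exp(2*t) + 3*t*exp(2*t) + exp(2*t), -t^2*exp(2*t)/2 + 2*t*exp(2*t)]
  [-4*t*exp(2*t), -4*t*exp(2*t), -2*t*exp(2*t) + exp(2*t)]

Strategy: write A = P · J · P⁻¹ where J is a Jordan canonical form, so e^{tA} = P · e^{tJ} · P⁻¹, and e^{tJ} can be computed block-by-block.

A has Jordan form
J =
  [2, 1, 0]
  [0, 2, 1]
  [0, 0, 2]
(up to reordering of blocks).

Per-block formulas:
  For a 3×3 Jordan block J_3(2): exp(t · J_3(2)) = e^(2t)·(I + t·N + (t^2/2)·N^2), where N is the 3×3 nilpotent shift.

After assembling e^{tJ} and conjugating by P, we get:

e^{tA} =
  [t^2*exp(2*t) - t*exp(2*t) + exp(2*t), t^2*exp(2*t) - t*exp(2*t), t^2*exp(2*t)/2 - t*exp(2*t)]
  [-t^2*exp(2*t) + 3*t*exp(2*t), -t^2*exp(2*t) + 3*t*exp(2*t) + exp(2*t), -t^2*exp(2*t)/2 + 2*t*exp(2*t)]
  [-4*t*exp(2*t), -4*t*exp(2*t), -2*t*exp(2*t) + exp(2*t)]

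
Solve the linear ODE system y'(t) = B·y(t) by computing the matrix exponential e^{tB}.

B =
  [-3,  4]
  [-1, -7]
e^{tB} =
  [2*t*exp(-5*t) + exp(-5*t), 4*t*exp(-5*t)]
  [-t*exp(-5*t), -2*t*exp(-5*t) + exp(-5*t)]

Strategy: write B = P · J · P⁻¹ where J is a Jordan canonical form, so e^{tB} = P · e^{tJ} · P⁻¹, and e^{tJ} can be computed block-by-block.

B has Jordan form
J =
  [-5,  1]
  [ 0, -5]
(up to reordering of blocks).

Per-block formulas:
  For a 2×2 Jordan block J_2(-5): exp(t · J_2(-5)) = e^(-5t)·(I + t·N), where N is the 2×2 nilpotent shift.

After assembling e^{tJ} and conjugating by P, we get:

e^{tB} =
  [2*t*exp(-5*t) + exp(-5*t), 4*t*exp(-5*t)]
  [-t*exp(-5*t), -2*t*exp(-5*t) + exp(-5*t)]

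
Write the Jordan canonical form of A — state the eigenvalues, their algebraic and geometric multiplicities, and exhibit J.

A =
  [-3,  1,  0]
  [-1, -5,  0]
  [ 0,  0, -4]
J_2(-4) ⊕ J_1(-4)

The characteristic polynomial is
  det(x·I − A) = x^3 + 12*x^2 + 48*x + 64 = (x + 4)^3

Eigenvalues and multiplicities (the geometric multiplicity of λ is n − rank(A − λI), which equals the number of Jordan blocks for λ):
  λ = -4: algebraic multiplicity = 3, geometric multiplicity = 2

Determining the block sizes for each eigenvalue:
  λ = -4: 2 blocks summing to 3 forces exactly one block of size 2 and the rest size 1 → block sizes [2, 1]

Assembling the blocks gives a Jordan form
J =
  [-4,  1,  0]
  [ 0, -4,  0]
  [ 0,  0, -4]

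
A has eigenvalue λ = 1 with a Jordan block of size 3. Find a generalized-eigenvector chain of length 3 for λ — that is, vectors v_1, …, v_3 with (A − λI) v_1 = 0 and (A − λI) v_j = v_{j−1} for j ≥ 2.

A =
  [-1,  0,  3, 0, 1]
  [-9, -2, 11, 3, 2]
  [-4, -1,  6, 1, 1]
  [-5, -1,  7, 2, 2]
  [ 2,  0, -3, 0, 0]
A Jordan chain for λ = 1 of length 3:
v_1 = (-6, -10, -6, -10, 6)ᵀ
v_2 = (-2, -9, -4, -5, 2)ᵀ
v_3 = (1, 0, 0, 0, 0)ᵀ

Let N = A − (1)·I. We want v_3 with N^3 v_3 = 0 but N^2 v_3 ≠ 0; then v_{j-1} := N · v_j for j = 3, …, 2.

Pick v_3 = (1, 0, 0, 0, 0)ᵀ.
Then v_2 = N · v_3 = (-2, -9, -4, -5, 2)ᵀ.
Then v_1 = N · v_2 = (-6, -10, -6, -10, 6)ᵀ.

Sanity check: (A − (1)·I) v_1 = (0, 0, 0, 0, 0)ᵀ = 0. ✓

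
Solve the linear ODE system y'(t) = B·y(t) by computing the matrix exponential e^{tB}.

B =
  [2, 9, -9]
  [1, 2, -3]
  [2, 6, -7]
e^{tB} =
  [3*t*exp(-t) + exp(-t), 9*t*exp(-t), -9*t*exp(-t)]
  [t*exp(-t), 3*t*exp(-t) + exp(-t), -3*t*exp(-t)]
  [2*t*exp(-t), 6*t*exp(-t), -6*t*exp(-t) + exp(-t)]

Strategy: write B = P · J · P⁻¹ where J is a Jordan canonical form, so e^{tB} = P · e^{tJ} · P⁻¹, and e^{tJ} can be computed block-by-block.

B has Jordan form
J =
  [-1,  1,  0]
  [ 0, -1,  0]
  [ 0,  0, -1]
(up to reordering of blocks).

Per-block formulas:
  For a 2×2 Jordan block J_2(-1): exp(t · J_2(-1)) = e^(-1t)·(I + t·N), where N is the 2×2 nilpotent shift.
  For a 1×1 block at λ = -1: exp(t · [-1]) = [e^(-1t)].

After assembling e^{tJ} and conjugating by P, we get:

e^{tB} =
  [3*t*exp(-t) + exp(-t), 9*t*exp(-t), -9*t*exp(-t)]
  [t*exp(-t), 3*t*exp(-t) + exp(-t), -3*t*exp(-t)]
  [2*t*exp(-t), 6*t*exp(-t), -6*t*exp(-t) + exp(-t)]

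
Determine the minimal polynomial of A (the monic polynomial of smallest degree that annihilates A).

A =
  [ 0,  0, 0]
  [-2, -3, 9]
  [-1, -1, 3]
x^3

The characteristic polynomial is χ_A(x) = x^3, so the eigenvalues are known. The minimal polynomial is
  m_A(x) = Π_λ (x − λ)^{k_λ}
where k_λ is the size of the *largest* Jordan block for λ (equivalently, the smallest k with (A − λI)^k v = 0 for every generalised eigenvector v of λ).

  λ = 0: largest Jordan block has size 3, contributing (x − 0)^3

So m_A(x) = x^3 = x^3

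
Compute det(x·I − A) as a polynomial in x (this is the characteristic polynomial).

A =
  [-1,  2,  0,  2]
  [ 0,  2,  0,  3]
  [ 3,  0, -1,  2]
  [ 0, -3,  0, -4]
x^4 + 4*x^3 + 6*x^2 + 4*x + 1

Expanding det(x·I − A) (e.g. by cofactor expansion or by noting that A is similar to its Jordan form J, which has the same characteristic polynomial as A) gives
  χ_A(x) = x^4 + 4*x^3 + 6*x^2 + 4*x + 1
which factors as (x + 1)^4. The eigenvalues (with algebraic multiplicities) are λ = -1 with multiplicity 4.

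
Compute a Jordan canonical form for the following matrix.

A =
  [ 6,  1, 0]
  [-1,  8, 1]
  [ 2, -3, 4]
J_3(6)

The characteristic polynomial is
  det(x·I − A) = x^3 - 18*x^2 + 108*x - 216 = (x - 6)^3

Eigenvalues and multiplicities (the geometric multiplicity of λ is n − rank(A − λI), which equals the number of Jordan blocks for λ):
  λ = 6: algebraic multiplicity = 3, geometric multiplicity = 1

Determining the block sizes for each eigenvalue:
  λ = 6: one block (gm = 1), so the single block has size am = 3 → block sizes [3]

Assembling the blocks gives a Jordan form
J =
  [6, 1, 0]
  [0, 6, 1]
  [0, 0, 6]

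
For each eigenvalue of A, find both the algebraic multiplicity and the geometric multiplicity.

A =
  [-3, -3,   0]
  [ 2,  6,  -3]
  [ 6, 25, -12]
λ = -3: alg = 3, geom = 1

Step 1 — factor the characteristic polynomial to read off the algebraic multiplicities:
  χ_A(x) = (x + 3)^3

Step 2 — compute geometric multiplicities via the rank-nullity identity g(λ) = n − rank(A − λI):
  rank(A − (-3)·I) = 2, so dim ker(A − (-3)·I) = n − 2 = 1

Summary:
  λ = -3: algebraic multiplicity = 3, geometric multiplicity = 1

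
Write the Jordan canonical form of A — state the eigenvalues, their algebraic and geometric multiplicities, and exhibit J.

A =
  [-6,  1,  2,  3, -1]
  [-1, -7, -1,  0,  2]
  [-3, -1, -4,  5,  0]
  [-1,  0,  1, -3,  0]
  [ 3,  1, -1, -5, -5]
J_3(-5) ⊕ J_2(-5)

The characteristic polynomial is
  det(x·I − A) = x^5 + 25*x^4 + 250*x^3 + 1250*x^2 + 3125*x + 3125 = (x + 5)^5

Eigenvalues and multiplicities (the geometric multiplicity of λ is n − rank(A − λI), which equals the number of Jordan blocks for λ):
  λ = -5: algebraic multiplicity = 5, geometric multiplicity = 2

Determining the block sizes for each eigenvalue:
  λ = -5: with am = 5 and gm = 2, the partition is not yet determined (e.g. several partitions of 5 into 2 parts exist). Let N = A − (-5)·I. Computing rank(N^1) = 3, rank(N^2) = 1, rank(N^3) = 0; the number of blocks of size ≥ j is rank(N^{j−1}) − rank(N^j), giving [2, 2, 1]. So we have 1 block(s) of size 3, 1 block(s) of size 2 → block sizes [3, 2]

Assembling the blocks gives a Jordan form
J =
  [-5,  1,  0,  0,  0]
  [ 0, -5,  1,  0,  0]
  [ 0,  0, -5,  0,  0]
  [ 0,  0,  0, -5,  1]
  [ 0,  0,  0,  0, -5]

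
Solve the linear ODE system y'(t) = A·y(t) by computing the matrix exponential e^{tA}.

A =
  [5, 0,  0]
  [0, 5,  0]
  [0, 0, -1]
e^{tA} =
  [exp(5*t), 0, 0]
  [0, exp(5*t), 0]
  [0, 0, exp(-t)]

Strategy: write A = P · J · P⁻¹ where J is a Jordan canonical form, so e^{tA} = P · e^{tJ} · P⁻¹, and e^{tJ} can be computed block-by-block.

A has Jordan form
J =
  [-1, 0, 0]
  [ 0, 5, 0]
  [ 0, 0, 5]
(up to reordering of blocks).

Per-block formulas:
  For a 1×1 block at λ = -1: exp(t · [-1]) = [e^(-1t)].
  For a 1×1 block at λ = 5: exp(t · [5]) = [e^(5t)].

After assembling e^{tJ} and conjugating by P, we get:

e^{tA} =
  [exp(5*t), 0, 0]
  [0, exp(5*t), 0]
  [0, 0, exp(-t)]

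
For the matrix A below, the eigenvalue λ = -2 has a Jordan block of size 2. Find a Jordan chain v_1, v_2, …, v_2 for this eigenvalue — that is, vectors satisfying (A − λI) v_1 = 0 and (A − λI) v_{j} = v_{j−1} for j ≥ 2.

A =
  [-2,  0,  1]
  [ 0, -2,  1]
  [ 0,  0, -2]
A Jordan chain for λ = -2 of length 2:
v_1 = (1, 1, 0)ᵀ
v_2 = (0, 0, 1)ᵀ

Let N = A − (-2)·I. We want v_2 with N^2 v_2 = 0 but N^1 v_2 ≠ 0; then v_{j-1} := N · v_j for j = 2, …, 2.

Pick v_2 = (0, 0, 1)ᵀ.
Then v_1 = N · v_2 = (1, 1, 0)ᵀ.

Sanity check: (A − (-2)·I) v_1 = (0, 0, 0)ᵀ = 0. ✓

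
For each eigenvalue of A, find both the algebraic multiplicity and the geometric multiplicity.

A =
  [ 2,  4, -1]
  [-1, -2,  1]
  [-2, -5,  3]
λ = 1: alg = 3, geom = 1

Step 1 — factor the characteristic polynomial to read off the algebraic multiplicities:
  χ_A(x) = (x - 1)^3

Step 2 — compute geometric multiplicities via the rank-nullity identity g(λ) = n − rank(A − λI):
  rank(A − (1)·I) = 2, so dim ker(A − (1)·I) = n − 2 = 1

Summary:
  λ = 1: algebraic multiplicity = 3, geometric multiplicity = 1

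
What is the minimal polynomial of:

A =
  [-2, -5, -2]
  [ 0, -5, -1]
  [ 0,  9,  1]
x^3 + 6*x^2 + 12*x + 8

The characteristic polynomial is χ_A(x) = (x + 2)^3, so the eigenvalues are known. The minimal polynomial is
  m_A(x) = Π_λ (x − λ)^{k_λ}
where k_λ is the size of the *largest* Jordan block for λ (equivalently, the smallest k with (A − λI)^k v = 0 for every generalised eigenvector v of λ).

  λ = -2: largest Jordan block has size 3, contributing (x + 2)^3

So m_A(x) = (x + 2)^3 = x^3 + 6*x^2 + 12*x + 8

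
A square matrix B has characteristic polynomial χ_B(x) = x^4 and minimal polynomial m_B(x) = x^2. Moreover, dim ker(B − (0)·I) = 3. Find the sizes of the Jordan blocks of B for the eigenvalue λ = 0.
Block sizes for λ = 0: [2, 1, 1]

Step 1 — from the characteristic polynomial, algebraic multiplicity of λ = 0 is 4. From dim ker(B − (0)·I) = 3, there are exactly 3 Jordan blocks for λ = 0.
Step 2 — from the minimal polynomial, the factor (x − 0)^2 tells us the largest block for λ = 0 has size 2.
Step 3 — with total size 4, 3 blocks, and largest block 2, the block sizes (in nonincreasing order) are [2, 1, 1].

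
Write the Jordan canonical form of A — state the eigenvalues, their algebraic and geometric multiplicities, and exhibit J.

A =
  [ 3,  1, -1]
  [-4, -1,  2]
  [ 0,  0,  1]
J_2(1) ⊕ J_1(1)

The characteristic polynomial is
  det(x·I − A) = x^3 - 3*x^2 + 3*x - 1 = (x - 1)^3

Eigenvalues and multiplicities (the geometric multiplicity of λ is n − rank(A − λI), which equals the number of Jordan blocks for λ):
  λ = 1: algebraic multiplicity = 3, geometric multiplicity = 2

Determining the block sizes for each eigenvalue:
  λ = 1: 2 blocks summing to 3 forces exactly one block of size 2 and the rest size 1 → block sizes [2, 1]

Assembling the blocks gives a Jordan form
J =
  [1, 1, 0]
  [0, 1, 0]
  [0, 0, 1]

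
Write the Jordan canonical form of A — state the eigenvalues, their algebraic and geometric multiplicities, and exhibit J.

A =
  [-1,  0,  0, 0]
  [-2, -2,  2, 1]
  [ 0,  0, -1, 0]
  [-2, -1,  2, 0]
J_2(-1) ⊕ J_1(-1) ⊕ J_1(-1)

The characteristic polynomial is
  det(x·I − A) = x^4 + 4*x^3 + 6*x^2 + 4*x + 1 = (x + 1)^4

Eigenvalues and multiplicities (the geometric multiplicity of λ is n − rank(A − λI), which equals the number of Jordan blocks for λ):
  λ = -1: algebraic multiplicity = 4, geometric multiplicity = 3

Determining the block sizes for each eigenvalue:
  λ = -1: 3 blocks summing to 4 forces exactly one block of size 2 and the rest size 1 → block sizes [2, 1, 1]

Assembling the blocks gives a Jordan form
J =
  [-1,  1,  0,  0]
  [ 0, -1,  0,  0]
  [ 0,  0, -1,  0]
  [ 0,  0,  0, -1]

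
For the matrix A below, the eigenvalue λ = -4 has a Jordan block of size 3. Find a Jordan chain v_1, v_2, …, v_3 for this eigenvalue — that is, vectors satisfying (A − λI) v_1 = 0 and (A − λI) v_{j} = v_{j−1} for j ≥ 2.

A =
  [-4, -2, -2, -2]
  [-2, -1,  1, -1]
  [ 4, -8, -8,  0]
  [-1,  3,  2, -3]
A Jordan chain for λ = -4 of length 3:
v_1 = (-2, -1, 0, 1)ᵀ
v_2 = (0, -2, 4, -1)ᵀ
v_3 = (1, 0, 0, 0)ᵀ

Let N = A − (-4)·I. We want v_3 with N^3 v_3 = 0 but N^2 v_3 ≠ 0; then v_{j-1} := N · v_j for j = 3, …, 2.

Pick v_3 = (1, 0, 0, 0)ᵀ.
Then v_2 = N · v_3 = (0, -2, 4, -1)ᵀ.
Then v_1 = N · v_2 = (-2, -1, 0, 1)ᵀ.

Sanity check: (A − (-4)·I) v_1 = (0, 0, 0, 0)ᵀ = 0. ✓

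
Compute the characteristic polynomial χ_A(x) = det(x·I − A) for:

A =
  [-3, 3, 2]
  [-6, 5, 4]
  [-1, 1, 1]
x^3 - 3*x^2 + 3*x - 1

Expanding det(x·I − A) (e.g. by cofactor expansion or by noting that A is similar to its Jordan form J, which has the same characteristic polynomial as A) gives
  χ_A(x) = x^3 - 3*x^2 + 3*x - 1
which factors as (x - 1)^3. The eigenvalues (with algebraic multiplicities) are λ = 1 with multiplicity 3.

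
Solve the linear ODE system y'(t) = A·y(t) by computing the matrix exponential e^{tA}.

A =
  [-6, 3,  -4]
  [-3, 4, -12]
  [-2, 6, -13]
e^{tA} =
  [-t*exp(-5*t) + exp(-5*t), 3*t*exp(-5*t), -4*t*exp(-5*t)]
  [-3*t*exp(-5*t), 9*t*exp(-5*t) + exp(-5*t), -12*t*exp(-5*t)]
  [-2*t*exp(-5*t), 6*t*exp(-5*t), -8*t*exp(-5*t) + exp(-5*t)]

Strategy: write A = P · J · P⁻¹ where J is a Jordan canonical form, so e^{tA} = P · e^{tJ} · P⁻¹, and e^{tJ} can be computed block-by-block.

A has Jordan form
J =
  [-5,  1,  0]
  [ 0, -5,  0]
  [ 0,  0, -5]
(up to reordering of blocks).

Per-block formulas:
  For a 1×1 block at λ = -5: exp(t · [-5]) = [e^(-5t)].
  For a 2×2 Jordan block J_2(-5): exp(t · J_2(-5)) = e^(-5t)·(I + t·N), where N is the 2×2 nilpotent shift.

After assembling e^{tJ} and conjugating by P, we get:

e^{tA} =
  [-t*exp(-5*t) + exp(-5*t), 3*t*exp(-5*t), -4*t*exp(-5*t)]
  [-3*t*exp(-5*t), 9*t*exp(-5*t) + exp(-5*t), -12*t*exp(-5*t)]
  [-2*t*exp(-5*t), 6*t*exp(-5*t), -8*t*exp(-5*t) + exp(-5*t)]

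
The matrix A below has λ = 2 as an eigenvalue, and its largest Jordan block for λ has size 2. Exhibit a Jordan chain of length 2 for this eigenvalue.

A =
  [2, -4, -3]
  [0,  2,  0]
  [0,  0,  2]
A Jordan chain for λ = 2 of length 2:
v_1 = (-4, 0, 0)ᵀ
v_2 = (0, 1, 0)ᵀ

Let N = A − (2)·I. We want v_2 with N^2 v_2 = 0 but N^1 v_2 ≠ 0; then v_{j-1} := N · v_j for j = 2, …, 2.

Pick v_2 = (0, 1, 0)ᵀ.
Then v_1 = N · v_2 = (-4, 0, 0)ᵀ.

Sanity check: (A − (2)·I) v_1 = (0, 0, 0)ᵀ = 0. ✓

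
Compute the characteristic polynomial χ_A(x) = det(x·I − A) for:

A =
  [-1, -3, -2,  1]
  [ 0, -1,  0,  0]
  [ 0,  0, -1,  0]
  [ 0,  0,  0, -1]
x^4 + 4*x^3 + 6*x^2 + 4*x + 1

Expanding det(x·I − A) (e.g. by cofactor expansion or by noting that A is similar to its Jordan form J, which has the same characteristic polynomial as A) gives
  χ_A(x) = x^4 + 4*x^3 + 6*x^2 + 4*x + 1
which factors as (x + 1)^4. The eigenvalues (with algebraic multiplicities) are λ = -1 with multiplicity 4.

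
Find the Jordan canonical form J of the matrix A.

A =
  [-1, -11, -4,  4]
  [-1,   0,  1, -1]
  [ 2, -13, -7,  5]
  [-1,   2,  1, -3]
J_1(-5) ⊕ J_2(-2) ⊕ J_1(-2)

The characteristic polynomial is
  det(x·I − A) = x^4 + 11*x^3 + 42*x^2 + 68*x + 40 = (x + 2)^3*(x + 5)

Eigenvalues and multiplicities (the geometric multiplicity of λ is n − rank(A − λI), which equals the number of Jordan blocks for λ):
  λ = -5: algebraic multiplicity = 1, geometric multiplicity = 1
  λ = -2: algebraic multiplicity = 3, geometric multiplicity = 2

Determining the block sizes for each eigenvalue:
  λ = -5: one block (gm = 1), so the single block has size am = 1 → block sizes [1]
  λ = -2: 2 blocks summing to 3 forces exactly one block of size 2 and the rest size 1 → block sizes [2, 1]

Assembling the blocks gives a Jordan form
J =
  [-5,  0,  0,  0]
  [ 0, -2,  1,  0]
  [ 0,  0, -2,  0]
  [ 0,  0,  0, -2]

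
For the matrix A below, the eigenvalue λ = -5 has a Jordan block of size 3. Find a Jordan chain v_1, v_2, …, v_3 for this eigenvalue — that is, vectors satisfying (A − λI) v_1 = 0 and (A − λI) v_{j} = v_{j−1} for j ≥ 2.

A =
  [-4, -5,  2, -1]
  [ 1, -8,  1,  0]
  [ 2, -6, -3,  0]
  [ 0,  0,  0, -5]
A Jordan chain for λ = -5 of length 3:
v_1 = (-2, -2, -4, 0)ᵀ
v_2 = (-5, -3, -6, 0)ᵀ
v_3 = (0, 1, 0, 0)ᵀ

Let N = A − (-5)·I. We want v_3 with N^3 v_3 = 0 but N^2 v_3 ≠ 0; then v_{j-1} := N · v_j for j = 3, …, 2.

Pick v_3 = (0, 1, 0, 0)ᵀ.
Then v_2 = N · v_3 = (-5, -3, -6, 0)ᵀ.
Then v_1 = N · v_2 = (-2, -2, -4, 0)ᵀ.

Sanity check: (A − (-5)·I) v_1 = (0, 0, 0, 0)ᵀ = 0. ✓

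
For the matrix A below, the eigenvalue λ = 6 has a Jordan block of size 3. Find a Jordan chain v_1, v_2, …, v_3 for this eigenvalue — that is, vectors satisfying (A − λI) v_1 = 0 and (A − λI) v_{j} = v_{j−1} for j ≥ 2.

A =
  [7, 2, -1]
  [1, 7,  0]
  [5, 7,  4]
A Jordan chain for λ = 6 of length 3:
v_1 = (-2, 2, 2)ᵀ
v_2 = (1, 1, 5)ᵀ
v_3 = (1, 0, 0)ᵀ

Let N = A − (6)·I. We want v_3 with N^3 v_3 = 0 but N^2 v_3 ≠ 0; then v_{j-1} := N · v_j for j = 3, …, 2.

Pick v_3 = (1, 0, 0)ᵀ.
Then v_2 = N · v_3 = (1, 1, 5)ᵀ.
Then v_1 = N · v_2 = (-2, 2, 2)ᵀ.

Sanity check: (A − (6)·I) v_1 = (0, 0, 0)ᵀ = 0. ✓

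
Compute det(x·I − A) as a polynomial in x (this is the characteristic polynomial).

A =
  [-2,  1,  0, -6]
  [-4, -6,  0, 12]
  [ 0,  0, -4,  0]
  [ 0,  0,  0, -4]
x^4 + 16*x^3 + 96*x^2 + 256*x + 256

Expanding det(x·I − A) (e.g. by cofactor expansion or by noting that A is similar to its Jordan form J, which has the same characteristic polynomial as A) gives
  χ_A(x) = x^4 + 16*x^3 + 96*x^2 + 256*x + 256
which factors as (x + 4)^4. The eigenvalues (with algebraic multiplicities) are λ = -4 with multiplicity 4.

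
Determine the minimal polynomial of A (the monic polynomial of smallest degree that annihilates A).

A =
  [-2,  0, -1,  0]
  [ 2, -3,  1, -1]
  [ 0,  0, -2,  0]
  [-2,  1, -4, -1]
x^3 + 6*x^2 + 12*x + 8

The characteristic polynomial is χ_A(x) = (x + 2)^4, so the eigenvalues are known. The minimal polynomial is
  m_A(x) = Π_λ (x − λ)^{k_λ}
where k_λ is the size of the *largest* Jordan block for λ (equivalently, the smallest k with (A − λI)^k v = 0 for every generalised eigenvector v of λ).

  λ = -2: largest Jordan block has size 3, contributing (x + 2)^3

So m_A(x) = (x + 2)^3 = x^3 + 6*x^2 + 12*x + 8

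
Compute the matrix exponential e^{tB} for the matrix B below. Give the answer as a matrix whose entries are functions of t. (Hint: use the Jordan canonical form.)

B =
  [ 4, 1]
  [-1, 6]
e^{tB} =
  [-t*exp(5*t) + exp(5*t), t*exp(5*t)]
  [-t*exp(5*t), t*exp(5*t) + exp(5*t)]

Strategy: write B = P · J · P⁻¹ where J is a Jordan canonical form, so e^{tB} = P · e^{tJ} · P⁻¹, and e^{tJ} can be computed block-by-block.

B has Jordan form
J =
  [5, 1]
  [0, 5]
(up to reordering of blocks).

Per-block formulas:
  For a 2×2 Jordan block J_2(5): exp(t · J_2(5)) = e^(5t)·(I + t·N), where N is the 2×2 nilpotent shift.

After assembling e^{tJ} and conjugating by P, we get:

e^{tB} =
  [-t*exp(5*t) + exp(5*t), t*exp(5*t)]
  [-t*exp(5*t), t*exp(5*t) + exp(5*t)]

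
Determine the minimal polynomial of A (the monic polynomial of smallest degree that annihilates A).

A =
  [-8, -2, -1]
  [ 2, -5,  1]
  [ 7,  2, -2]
x^3 + 15*x^2 + 75*x + 125

The characteristic polynomial is χ_A(x) = (x + 5)^3, so the eigenvalues are known. The minimal polynomial is
  m_A(x) = Π_λ (x − λ)^{k_λ}
where k_λ is the size of the *largest* Jordan block for λ (equivalently, the smallest k with (A − λI)^k v = 0 for every generalised eigenvector v of λ).

  λ = -5: largest Jordan block has size 3, contributing (x + 5)^3

So m_A(x) = (x + 5)^3 = x^3 + 15*x^2 + 75*x + 125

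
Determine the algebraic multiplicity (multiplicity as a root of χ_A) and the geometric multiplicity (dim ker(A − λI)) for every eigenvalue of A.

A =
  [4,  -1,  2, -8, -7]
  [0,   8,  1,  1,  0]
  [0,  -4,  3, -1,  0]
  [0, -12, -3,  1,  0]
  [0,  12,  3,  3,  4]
λ = 4: alg = 5, geom = 3

Step 1 — factor the characteristic polynomial to read off the algebraic multiplicities:
  χ_A(x) = (x - 4)^5

Step 2 — compute geometric multiplicities via the rank-nullity identity g(λ) = n − rank(A − λI):
  rank(A − (4)·I) = 2, so dim ker(A − (4)·I) = n − 2 = 3

Summary:
  λ = 4: algebraic multiplicity = 5, geometric multiplicity = 3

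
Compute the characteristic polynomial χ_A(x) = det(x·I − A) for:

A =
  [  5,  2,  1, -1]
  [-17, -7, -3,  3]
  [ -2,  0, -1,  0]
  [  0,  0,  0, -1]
x^4 + 4*x^3 + 6*x^2 + 4*x + 1

Expanding det(x·I − A) (e.g. by cofactor expansion or by noting that A is similar to its Jordan form J, which has the same characteristic polynomial as A) gives
  χ_A(x) = x^4 + 4*x^3 + 6*x^2 + 4*x + 1
which factors as (x + 1)^4. The eigenvalues (with algebraic multiplicities) are λ = -1 with multiplicity 4.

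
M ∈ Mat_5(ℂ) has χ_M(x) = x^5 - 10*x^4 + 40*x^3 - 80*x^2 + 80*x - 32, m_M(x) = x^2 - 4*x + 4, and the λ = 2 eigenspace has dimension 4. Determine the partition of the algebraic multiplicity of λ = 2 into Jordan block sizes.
Block sizes for λ = 2: [2, 1, 1, 1]

Step 1 — from the characteristic polynomial, algebraic multiplicity of λ = 2 is 5. From dim ker(M − (2)·I) = 4, there are exactly 4 Jordan blocks for λ = 2.
Step 2 — from the minimal polynomial, the factor (x − 2)^2 tells us the largest block for λ = 2 has size 2.
Step 3 — with total size 5, 4 blocks, and largest block 2, the block sizes (in nonincreasing order) are [2, 1, 1, 1].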